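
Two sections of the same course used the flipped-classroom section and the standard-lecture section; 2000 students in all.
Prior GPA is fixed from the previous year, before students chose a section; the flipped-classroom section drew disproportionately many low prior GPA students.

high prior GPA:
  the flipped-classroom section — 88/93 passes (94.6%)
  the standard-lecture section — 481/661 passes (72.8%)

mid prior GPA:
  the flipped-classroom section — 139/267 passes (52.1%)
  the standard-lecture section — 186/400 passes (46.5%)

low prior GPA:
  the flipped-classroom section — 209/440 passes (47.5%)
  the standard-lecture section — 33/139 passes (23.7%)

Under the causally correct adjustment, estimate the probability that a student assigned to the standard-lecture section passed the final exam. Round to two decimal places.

Since prior GPA band is a pre-existing factor (not a product of the teaching method) and it affects the outcome on its own, it is a confounder. The stratified rates, not the pooled rate, identify the causal effect.
Standardising the standard-lecture section to the population prior GPA band mix: 0.377·481/661 + 0.334·186/400 + 0.289·33/139 = 0.498.

0.50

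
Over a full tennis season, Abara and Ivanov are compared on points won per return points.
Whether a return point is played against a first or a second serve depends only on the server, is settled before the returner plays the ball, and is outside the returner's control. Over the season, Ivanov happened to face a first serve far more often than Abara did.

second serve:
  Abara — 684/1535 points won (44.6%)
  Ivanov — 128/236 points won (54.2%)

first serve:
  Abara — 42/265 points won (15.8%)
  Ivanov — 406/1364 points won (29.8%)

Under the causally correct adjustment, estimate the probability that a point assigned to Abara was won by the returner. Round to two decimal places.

0.31

Ivanov is higher inside every serve type stratum but Abara is higher in aggregate. Whether to stratify depends on how serve type relates to the player.
Since serve type is a pre-existing factor (not a product of the player) and it affects the outcome on its own, it is a confounder. The stratified rates, not the pooled rate, identify the causal effect.
Standardising Abara to the population serve type mix: 0.521·684/1535 + 0.479·42/265 = 0.308.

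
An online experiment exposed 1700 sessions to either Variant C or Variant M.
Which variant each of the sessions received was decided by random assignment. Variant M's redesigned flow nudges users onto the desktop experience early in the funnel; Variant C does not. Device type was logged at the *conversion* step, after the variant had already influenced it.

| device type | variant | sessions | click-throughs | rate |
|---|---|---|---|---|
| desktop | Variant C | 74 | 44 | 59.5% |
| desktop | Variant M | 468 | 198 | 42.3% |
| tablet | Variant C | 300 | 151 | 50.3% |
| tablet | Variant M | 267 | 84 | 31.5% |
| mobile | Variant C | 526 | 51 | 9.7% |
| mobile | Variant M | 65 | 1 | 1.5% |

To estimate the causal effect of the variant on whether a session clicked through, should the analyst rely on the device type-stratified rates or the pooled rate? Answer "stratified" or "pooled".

pooled

Variant C is higher inside every device type stratum but Variant M is higher in aggregate. Whether to stratify depends on how device type relates to the variant.
The distribution of device type is itself part of what the variant does — it is an intermediate outcome. Holding it fixed would remove that part of the effect; the total effect is the pooled difference.
Pooled: Variant C 27.3% vs Variant M 35.4%; Variant M is higher overall.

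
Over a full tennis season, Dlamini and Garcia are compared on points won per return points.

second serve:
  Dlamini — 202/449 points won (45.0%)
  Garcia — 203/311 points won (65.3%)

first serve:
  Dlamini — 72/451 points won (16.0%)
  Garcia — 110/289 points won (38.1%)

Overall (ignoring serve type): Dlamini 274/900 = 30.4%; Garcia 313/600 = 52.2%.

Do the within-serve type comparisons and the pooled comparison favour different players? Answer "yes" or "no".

Within each serve type level (second serve 45.0% vs 65.3%; first serve 16.0% vs 38.1%), Garcia has the higher rate every time. Pooled: 30.4% vs 52.2% — Garcia has the higher rate overall. They agree.

no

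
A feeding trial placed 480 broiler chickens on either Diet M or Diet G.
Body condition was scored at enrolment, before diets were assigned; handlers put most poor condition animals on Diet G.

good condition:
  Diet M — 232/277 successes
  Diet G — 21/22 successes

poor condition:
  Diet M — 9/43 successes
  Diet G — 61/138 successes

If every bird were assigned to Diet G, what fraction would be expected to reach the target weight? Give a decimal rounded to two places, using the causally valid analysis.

Diet G is higher inside every starting body condition stratum but Diet M is higher in aggregate. Whether to stratify depends on how starting body condition relates to the diet.
The imbalance in starting body condition arose from how broiler chickens were allocated, not from anything the diet did; and starting body condition independently affects the outcome. The pooled gap is confounded — condition on starting body condition.
Standardising Diet G to the population starting body condition mix: 0.623·21/22 + 0.377·61/138 = 0.761.

0.76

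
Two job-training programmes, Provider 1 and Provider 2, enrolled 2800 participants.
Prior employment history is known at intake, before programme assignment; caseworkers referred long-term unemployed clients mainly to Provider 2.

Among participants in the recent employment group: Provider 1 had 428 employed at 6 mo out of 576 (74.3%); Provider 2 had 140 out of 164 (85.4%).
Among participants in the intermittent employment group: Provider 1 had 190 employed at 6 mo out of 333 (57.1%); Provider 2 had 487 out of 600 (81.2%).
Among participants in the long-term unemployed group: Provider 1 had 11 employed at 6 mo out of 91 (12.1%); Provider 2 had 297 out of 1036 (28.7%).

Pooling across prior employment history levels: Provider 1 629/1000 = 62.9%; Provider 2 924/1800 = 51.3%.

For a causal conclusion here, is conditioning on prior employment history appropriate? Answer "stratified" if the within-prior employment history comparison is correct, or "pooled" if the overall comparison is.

Nothing the programme does changes prior employment history; the imbalance is an allocation artefact. With prior employment history also predicting the outcome, the pooled figure is confounded, and the within-stratum comparison is the causal one.
Within each level — recent employment: 74.3% vs 85.4%; intermittent employment: 57.1% vs 81.2%; long-term unemployed: 12.1% vs 28.7% — Provider 2 is higher every time.

stratified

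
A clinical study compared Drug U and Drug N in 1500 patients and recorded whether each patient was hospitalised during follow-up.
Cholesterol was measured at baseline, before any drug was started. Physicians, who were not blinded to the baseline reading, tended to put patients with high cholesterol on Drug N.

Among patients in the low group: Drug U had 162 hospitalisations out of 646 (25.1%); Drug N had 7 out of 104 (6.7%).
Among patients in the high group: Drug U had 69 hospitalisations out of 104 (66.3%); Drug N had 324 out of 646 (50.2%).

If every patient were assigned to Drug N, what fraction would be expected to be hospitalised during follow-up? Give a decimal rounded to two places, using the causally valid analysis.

The imbalance in cholesterol arose from how patients were allocated, not from anything the drug did; and cholesterol independently affects the outcome. The pooled gap is confounded — condition on cholesterol.
Standardising Drug N to the population cholesterol mix: 0.500·7/104 + 0.500·324/646 = 0.284.

0.28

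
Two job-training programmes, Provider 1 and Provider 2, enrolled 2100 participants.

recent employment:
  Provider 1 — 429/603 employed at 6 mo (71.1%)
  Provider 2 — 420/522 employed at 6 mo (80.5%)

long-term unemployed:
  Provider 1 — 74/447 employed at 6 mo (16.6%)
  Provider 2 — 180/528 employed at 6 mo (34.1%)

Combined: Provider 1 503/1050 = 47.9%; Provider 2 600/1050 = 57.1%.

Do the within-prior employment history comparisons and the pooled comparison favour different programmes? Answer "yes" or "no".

no

Within each prior employment history level (recent employment 71.1% vs 80.5%; long-term unemployed 16.6% vs 34.1%), Provider 2 has the higher rate every time. Pooled: 47.9% vs 57.1% — Provider 2 has the higher rate overall. They agree.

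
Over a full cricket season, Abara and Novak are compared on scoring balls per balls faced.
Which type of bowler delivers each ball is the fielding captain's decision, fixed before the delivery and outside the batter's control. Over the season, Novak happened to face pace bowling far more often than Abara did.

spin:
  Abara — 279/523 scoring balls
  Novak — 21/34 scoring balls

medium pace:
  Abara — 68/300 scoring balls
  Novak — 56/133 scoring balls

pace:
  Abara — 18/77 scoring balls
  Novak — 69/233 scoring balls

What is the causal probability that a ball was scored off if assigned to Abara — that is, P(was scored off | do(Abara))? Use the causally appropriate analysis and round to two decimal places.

The stratified and pooled comparisons disagree (Novak wins within each bowling type; Abara wins overall), so the answer turns on the causal role of bowling type.
Bowling type differs across players for reasons unrelated to any effect of the player itself, and it separately predicts the outcome — a classic confounder. We must compare within bowling type levels.
Standardising Abara to the population bowling type mix: 0.428·279/523 + 0.333·68/300 + 0.238·18/77 = 0.360.

0.36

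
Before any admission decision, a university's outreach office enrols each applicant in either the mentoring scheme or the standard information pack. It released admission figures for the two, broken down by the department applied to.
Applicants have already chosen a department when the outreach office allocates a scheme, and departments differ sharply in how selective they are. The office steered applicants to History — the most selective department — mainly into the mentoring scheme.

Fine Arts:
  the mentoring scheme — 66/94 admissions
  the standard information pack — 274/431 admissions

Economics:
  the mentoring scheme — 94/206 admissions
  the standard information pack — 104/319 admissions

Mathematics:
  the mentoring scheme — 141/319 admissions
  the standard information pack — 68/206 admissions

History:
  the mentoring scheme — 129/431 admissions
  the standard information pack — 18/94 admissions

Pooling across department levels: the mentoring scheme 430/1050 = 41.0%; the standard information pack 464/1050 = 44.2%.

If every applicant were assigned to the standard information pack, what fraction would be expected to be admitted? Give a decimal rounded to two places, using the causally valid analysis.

Here department is a common cause — it drives both which outreach scheme a case falls under and the outcome. The crude comparison mixes populations; the stratum-specific rates are the causally relevant ones.
Standardising the standard information pack to the population department mix: 0.250·274/431 + 0.250·104/319 + 0.250·68/206 + 0.250·18/94 = 0.371.

0.37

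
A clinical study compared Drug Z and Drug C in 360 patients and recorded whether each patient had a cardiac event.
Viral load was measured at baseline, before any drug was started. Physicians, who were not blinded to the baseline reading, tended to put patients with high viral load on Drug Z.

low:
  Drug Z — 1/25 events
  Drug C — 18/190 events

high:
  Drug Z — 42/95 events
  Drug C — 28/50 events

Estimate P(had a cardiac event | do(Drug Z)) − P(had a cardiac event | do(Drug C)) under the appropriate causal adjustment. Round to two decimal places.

Drug Z is lower inside every viral load stratum but Drug C is lower in aggregate. Whether to stratify depends on how viral load relates to the drug.
The imbalance in viral load arose from how patients were allocated, not from anything the drug did; and viral load independently affects the outcome. The pooled gap is confounded — condition on viral load.
Adjusting over the population distribution of viral load: 0.597·(0.040−0.095) + 0.403·(0.442−0.560) = -0.080.

-0.08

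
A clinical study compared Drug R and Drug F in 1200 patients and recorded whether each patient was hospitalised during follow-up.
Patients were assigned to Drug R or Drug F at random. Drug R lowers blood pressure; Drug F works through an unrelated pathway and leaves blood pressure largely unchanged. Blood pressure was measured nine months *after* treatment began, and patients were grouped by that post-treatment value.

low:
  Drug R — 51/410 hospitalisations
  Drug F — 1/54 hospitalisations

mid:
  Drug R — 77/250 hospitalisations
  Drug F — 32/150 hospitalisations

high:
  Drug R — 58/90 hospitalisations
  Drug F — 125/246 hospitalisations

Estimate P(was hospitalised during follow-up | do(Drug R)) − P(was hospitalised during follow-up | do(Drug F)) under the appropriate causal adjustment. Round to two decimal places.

Blood pressure is downstream of the drug. One should not condition on a consequence of treatment, so the overall rates are the right comparison.
The causal difference is the pooled difference: 0.248 − 0.351 = -0.103.

-0.10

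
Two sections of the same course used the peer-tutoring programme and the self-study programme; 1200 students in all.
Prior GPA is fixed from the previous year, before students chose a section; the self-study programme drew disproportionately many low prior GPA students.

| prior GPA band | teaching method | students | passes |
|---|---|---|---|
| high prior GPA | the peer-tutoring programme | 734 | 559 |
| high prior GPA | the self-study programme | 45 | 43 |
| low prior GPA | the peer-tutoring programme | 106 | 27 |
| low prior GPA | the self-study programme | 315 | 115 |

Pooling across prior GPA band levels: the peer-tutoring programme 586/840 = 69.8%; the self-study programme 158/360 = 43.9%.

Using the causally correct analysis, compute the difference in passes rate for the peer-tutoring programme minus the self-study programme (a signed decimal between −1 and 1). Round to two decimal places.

The stratified and pooled comparisons disagree (the self-study programme wins within each prior GPA band; the peer-tutoring programme wins overall), so the answer turns on the causal role of prior GPA band.
The imbalance in prior GPA band arose from how students were allocated, not from anything the teaching method did; and prior GPA band independently affects the outcome. The pooled gap is confounded — condition on prior GPA band.
Adjusting over the population distribution of prior GPA band: 0.649·(0.762−0.956) + 0.351·(0.255−0.365) = -0.165.

-0.16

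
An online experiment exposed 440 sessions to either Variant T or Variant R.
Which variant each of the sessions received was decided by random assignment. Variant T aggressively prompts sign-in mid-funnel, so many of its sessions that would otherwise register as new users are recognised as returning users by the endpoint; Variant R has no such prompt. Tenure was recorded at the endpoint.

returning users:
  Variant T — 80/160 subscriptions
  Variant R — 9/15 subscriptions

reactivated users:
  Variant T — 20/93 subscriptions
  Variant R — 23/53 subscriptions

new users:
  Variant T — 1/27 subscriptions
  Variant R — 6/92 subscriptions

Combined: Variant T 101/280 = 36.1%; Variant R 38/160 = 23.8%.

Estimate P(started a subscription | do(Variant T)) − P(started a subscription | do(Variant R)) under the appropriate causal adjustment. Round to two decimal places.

Within every user tenure level Variant R has the higher rate, yet pooled Variant T does — Simpson's reversal.
User tenure is downstream of the variant. One should not condition on a consequence of treatment, so the overall rates are the right comparison.
The causal difference is the pooled difference: 0.361 − 0.237 = +0.123.

+0.12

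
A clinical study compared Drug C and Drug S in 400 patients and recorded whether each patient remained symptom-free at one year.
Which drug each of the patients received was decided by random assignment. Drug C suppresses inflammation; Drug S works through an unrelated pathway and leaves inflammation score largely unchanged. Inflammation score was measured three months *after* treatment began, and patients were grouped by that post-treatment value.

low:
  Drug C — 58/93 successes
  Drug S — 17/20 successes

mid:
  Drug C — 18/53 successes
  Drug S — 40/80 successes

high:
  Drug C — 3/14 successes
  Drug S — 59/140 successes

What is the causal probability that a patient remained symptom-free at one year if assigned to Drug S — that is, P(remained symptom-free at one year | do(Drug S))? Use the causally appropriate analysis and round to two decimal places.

0.48

Within every inflammation score level Drug S has the higher rate, yet pooled Drug C does — Simpson's reversal.
Inflammation score here is a post-treatment variable shaped by the drug; conditioning on it would introduce bias rather than remove it. The overall comparison is the causal one.
So P(outcome | do(Drug S)) is just the pooled rate for Drug S: 116/240 = 0.483.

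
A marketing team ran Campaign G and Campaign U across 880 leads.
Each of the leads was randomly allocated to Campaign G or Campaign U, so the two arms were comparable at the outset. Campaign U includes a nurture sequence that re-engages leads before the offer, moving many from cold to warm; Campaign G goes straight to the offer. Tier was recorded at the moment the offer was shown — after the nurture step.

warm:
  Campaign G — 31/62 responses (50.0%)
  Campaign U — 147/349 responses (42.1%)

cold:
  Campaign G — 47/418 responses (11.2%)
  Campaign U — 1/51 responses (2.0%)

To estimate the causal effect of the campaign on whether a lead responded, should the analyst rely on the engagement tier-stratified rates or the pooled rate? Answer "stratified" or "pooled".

The engagement tier-specific comparison favours Campaign G throughout, but the pooled figures favour Campaign U. The question is whether to condition on engagement tier.
Stratifying would compare campaigns among leads the campaigns themselves sorted into engagement tier groups — a form of selection on an intermediate. The unconditioned pooled rates give the total causal effect.
Pooled: Campaign G 16.2% vs Campaign U 37.0%; Campaign U is higher overall.

pooled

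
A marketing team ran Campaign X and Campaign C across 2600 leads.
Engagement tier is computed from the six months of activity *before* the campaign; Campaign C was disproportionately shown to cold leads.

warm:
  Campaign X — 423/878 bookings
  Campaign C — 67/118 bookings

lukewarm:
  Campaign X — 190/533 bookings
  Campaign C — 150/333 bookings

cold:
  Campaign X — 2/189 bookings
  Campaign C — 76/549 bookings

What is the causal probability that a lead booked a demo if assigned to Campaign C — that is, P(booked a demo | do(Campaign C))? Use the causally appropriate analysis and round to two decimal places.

0.41

Campaign C is higher inside every engagement tier stratum but Campaign X is higher in aggregate. Whether to stratify depends on how engagement tier relates to the campaign.
Here engagement tier is a common cause — it drives both which campaign a case falls under and the outcome. The crude comparison mixes populations; the stratum-specific rates are the causally relevant ones.
Standardising Campaign C to the population engagement tier mix: 0.383·67/118 + 0.333·150/333 + 0.284·76/549 = 0.407.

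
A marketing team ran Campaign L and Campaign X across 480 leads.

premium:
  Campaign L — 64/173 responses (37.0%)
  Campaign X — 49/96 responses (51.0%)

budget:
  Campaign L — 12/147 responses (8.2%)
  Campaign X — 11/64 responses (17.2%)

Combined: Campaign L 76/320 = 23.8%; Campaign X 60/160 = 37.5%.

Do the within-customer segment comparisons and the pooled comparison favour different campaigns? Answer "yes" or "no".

no

Within each customer segment level (premium 37.0% vs 51.0%; budget 8.2% vs 17.2%), Campaign X has the higher rate every time. Pooled: 23.8% vs 37.5% — Campaign X has the higher rate overall. They agree.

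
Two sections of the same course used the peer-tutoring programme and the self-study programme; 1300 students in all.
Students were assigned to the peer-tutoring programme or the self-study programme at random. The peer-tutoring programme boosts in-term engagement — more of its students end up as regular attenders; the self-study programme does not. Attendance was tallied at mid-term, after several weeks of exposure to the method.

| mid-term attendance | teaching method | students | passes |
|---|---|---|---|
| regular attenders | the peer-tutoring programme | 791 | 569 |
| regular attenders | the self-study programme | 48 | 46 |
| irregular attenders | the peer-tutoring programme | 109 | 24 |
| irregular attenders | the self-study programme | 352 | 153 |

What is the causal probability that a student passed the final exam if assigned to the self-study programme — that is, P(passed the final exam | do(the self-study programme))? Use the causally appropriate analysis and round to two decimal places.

Within every mid-term attendance level the self-study programme has the higher rate, yet pooled the peer-tutoring programme does — Simpson's reversal.
Mid-term attendance here is a post-treatment variable shaped by the teaching method; conditioning on it would introduce bias rather than remove it. The overall comparison is the causal one.
So P(outcome | do(the self-study programme)) is just the pooled rate for the self-study programme: 199/400 = 0.497.

0.50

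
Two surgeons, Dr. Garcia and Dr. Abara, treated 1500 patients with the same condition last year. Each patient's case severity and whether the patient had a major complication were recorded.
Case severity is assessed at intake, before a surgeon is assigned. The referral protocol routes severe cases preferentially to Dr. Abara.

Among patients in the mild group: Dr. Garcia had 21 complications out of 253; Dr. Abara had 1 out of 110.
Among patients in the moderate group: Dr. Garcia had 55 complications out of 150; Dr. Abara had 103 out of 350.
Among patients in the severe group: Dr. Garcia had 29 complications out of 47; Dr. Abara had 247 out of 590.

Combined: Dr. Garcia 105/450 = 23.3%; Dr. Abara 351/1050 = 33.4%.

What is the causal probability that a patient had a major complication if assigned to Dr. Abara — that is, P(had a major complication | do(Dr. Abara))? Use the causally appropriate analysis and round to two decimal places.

The case severity-specific comparison favours Dr. Abara throughout, but the pooled figures favour Dr. Garcia. The question is whether to condition on case severity.
Case severity is set before the surgeon has any effect — it is not caused by the surgeon — and it independently drives the outcome. That makes it a confounder, so the causal comparison is within case severity levels.
Standardising Dr. Abara to the population case severity mix: 0.242·1/110 + 0.333·103/350 + 0.425·247/590 = 0.278.

0.28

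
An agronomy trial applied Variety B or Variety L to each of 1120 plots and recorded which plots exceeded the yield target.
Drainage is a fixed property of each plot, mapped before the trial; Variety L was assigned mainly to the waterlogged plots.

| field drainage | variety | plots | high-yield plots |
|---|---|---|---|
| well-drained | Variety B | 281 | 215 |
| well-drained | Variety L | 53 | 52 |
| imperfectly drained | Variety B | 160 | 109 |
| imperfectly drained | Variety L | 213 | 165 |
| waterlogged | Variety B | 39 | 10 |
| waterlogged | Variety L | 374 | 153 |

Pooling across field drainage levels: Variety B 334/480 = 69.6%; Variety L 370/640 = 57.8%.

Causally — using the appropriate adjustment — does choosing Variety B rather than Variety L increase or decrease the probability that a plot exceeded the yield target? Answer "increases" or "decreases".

decreases

The field drainage-specific comparison favours Variety L throughout, but the pooled figures favour Variety B. The question is whether to condition on field drainage.
The imbalance in field drainage arose from how plots were allocated, not from anything the variety did; and field drainage independently affects the outcome. The pooled gap is confounded — condition on field drainage.
Within each level — well-drained: 76.5% vs 98.1%; imperfectly drained: 68.1% vs 77.5%; waterlogged: 25.6% vs 40.9% — Variety L is higher every time.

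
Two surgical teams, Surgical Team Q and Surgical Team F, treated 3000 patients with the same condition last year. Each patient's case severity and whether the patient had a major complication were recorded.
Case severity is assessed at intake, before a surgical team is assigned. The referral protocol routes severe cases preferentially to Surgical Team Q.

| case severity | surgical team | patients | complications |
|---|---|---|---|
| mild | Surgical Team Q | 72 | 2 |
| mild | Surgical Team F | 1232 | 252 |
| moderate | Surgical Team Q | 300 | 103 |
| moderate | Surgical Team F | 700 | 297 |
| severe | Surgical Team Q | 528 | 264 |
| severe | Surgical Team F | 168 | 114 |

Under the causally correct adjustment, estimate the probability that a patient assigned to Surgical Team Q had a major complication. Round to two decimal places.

0.24

Surgical Team Q is lower inside every case severity stratum but Surgical Team F is lower in aggregate. Whether to stratify depends on how case severity relates to the surgical team.
Case severity is set before the surgical team has any effect — it is not caused by the surgical team — and it independently drives the outcome. That makes it a confounder, so the causal comparison is within case severity levels.
Standardising Surgical Team Q to the population case severity mix: 0.435·2/72 + 0.333·103/300 + 0.232·264/528 = 0.243.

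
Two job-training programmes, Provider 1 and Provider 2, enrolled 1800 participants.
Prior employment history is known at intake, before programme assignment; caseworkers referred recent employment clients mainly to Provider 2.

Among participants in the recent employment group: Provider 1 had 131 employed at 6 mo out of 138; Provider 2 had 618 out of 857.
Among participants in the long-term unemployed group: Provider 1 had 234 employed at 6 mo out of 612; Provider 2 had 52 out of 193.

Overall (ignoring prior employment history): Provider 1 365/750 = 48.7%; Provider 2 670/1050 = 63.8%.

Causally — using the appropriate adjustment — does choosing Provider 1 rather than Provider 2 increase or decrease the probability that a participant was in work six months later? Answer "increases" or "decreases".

increases

Provider 1 is higher inside every prior employment history stratum but Provider 2 is higher in aggregate. Whether to stratify depends on how prior employment history relates to the programme.
Nothing the programme does changes prior employment history; the imbalance is an allocation artefact. With prior employment history also predicting the outcome, the pooled figure is confounded, and the within-stratum comparison is the causal one.
Within each level — recent employment: 94.9% vs 72.1%; long-term unemployed: 38.2% vs 26.9% — Provider 1 is higher every time.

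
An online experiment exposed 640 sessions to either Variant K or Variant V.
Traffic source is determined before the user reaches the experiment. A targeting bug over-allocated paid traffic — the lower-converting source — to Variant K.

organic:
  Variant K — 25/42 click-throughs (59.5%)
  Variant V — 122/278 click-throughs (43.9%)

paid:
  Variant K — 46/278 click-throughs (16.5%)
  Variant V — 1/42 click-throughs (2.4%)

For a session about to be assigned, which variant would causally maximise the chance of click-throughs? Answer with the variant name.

Within every traffic source level Variant K has the higher rate, yet pooled Variant V does — Simpson's reversal.
Here traffic source is a common cause — it drives both which variant a case falls under and the outcome. The crude comparison mixes populations; the stratum-specific rates are the causally relevant ones.
Within each level — organic: 59.5% vs 43.9%; paid: 16.5% vs 2.4% — Variant K is higher every time.

Variant K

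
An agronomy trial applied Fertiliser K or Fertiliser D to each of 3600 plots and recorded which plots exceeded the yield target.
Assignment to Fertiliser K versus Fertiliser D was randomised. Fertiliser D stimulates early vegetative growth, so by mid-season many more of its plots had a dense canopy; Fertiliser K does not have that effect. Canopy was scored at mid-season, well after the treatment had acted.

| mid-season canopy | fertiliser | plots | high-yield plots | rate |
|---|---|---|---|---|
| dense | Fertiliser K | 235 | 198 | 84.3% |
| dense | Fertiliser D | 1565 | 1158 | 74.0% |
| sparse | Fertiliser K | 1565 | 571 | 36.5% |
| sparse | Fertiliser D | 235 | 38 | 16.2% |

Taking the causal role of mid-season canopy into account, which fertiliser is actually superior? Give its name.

The stratified and pooled comparisons disagree (Fertiliser K wins within each mid-season canopy; Fertiliser D wins overall), so the answer turns on the causal role of mid-season canopy.
Mid-season canopy is downstream of the fertiliser. One should not condition on a consequence of treatment, so the overall rates are the right comparison.
Pooled: Fertiliser K 42.7% vs Fertiliser D 66.4%; Fertiliser D is higher overall.

Fertiliser D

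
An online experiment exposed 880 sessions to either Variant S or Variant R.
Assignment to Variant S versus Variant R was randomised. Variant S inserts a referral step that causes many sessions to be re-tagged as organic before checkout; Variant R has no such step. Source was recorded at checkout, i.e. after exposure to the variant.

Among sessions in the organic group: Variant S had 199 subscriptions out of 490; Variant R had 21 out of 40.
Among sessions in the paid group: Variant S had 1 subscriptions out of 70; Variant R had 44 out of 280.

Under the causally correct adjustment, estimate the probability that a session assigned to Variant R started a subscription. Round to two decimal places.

0.20

The stratified and pooled comparisons disagree (Variant R wins within each traffic source; Variant S wins overall), so the answer turns on the causal role of traffic source.
Traffic source is downstream of the variant. One should not condition on a consequence of treatment, so the overall rates are the right comparison.
So P(outcome | do(Variant R)) is just the pooled rate for Variant R: 65/320 = 0.203.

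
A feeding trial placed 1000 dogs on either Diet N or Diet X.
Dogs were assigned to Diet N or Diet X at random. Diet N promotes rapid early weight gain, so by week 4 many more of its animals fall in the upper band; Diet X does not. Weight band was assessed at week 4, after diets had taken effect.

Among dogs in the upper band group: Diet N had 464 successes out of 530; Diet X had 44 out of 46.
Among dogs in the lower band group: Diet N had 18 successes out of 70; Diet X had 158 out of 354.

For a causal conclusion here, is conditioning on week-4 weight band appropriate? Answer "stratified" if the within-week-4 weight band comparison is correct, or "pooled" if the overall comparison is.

pooled

The distribution of week-4 weight band is itself part of what the diet does — it is an intermediate outcome. Holding it fixed would remove that part of the effect; the total effect is the pooled difference.
Pooled: Diet N 80.3% vs Diet X 50.5%; Diet N is higher overall.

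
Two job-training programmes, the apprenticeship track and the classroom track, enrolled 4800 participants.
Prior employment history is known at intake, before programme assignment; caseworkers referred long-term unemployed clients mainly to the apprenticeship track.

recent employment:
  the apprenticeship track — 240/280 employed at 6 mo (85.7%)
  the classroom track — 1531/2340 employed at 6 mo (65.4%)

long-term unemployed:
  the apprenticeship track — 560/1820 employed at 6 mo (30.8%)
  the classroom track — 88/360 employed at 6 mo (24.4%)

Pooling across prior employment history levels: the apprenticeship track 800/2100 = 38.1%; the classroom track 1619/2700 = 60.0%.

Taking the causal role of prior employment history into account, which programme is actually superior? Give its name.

Prior employment history differs across programmes for reasons unrelated to any effect of the programme itself, and it separately predicts the outcome — a classic confounder. We must compare within prior employment history levels.
Within each level — recent employment: 85.7% vs 65.4%; long-term unemployed: 30.8% vs 24.4% — the apprenticeship track is higher every time.

the apprenticeship track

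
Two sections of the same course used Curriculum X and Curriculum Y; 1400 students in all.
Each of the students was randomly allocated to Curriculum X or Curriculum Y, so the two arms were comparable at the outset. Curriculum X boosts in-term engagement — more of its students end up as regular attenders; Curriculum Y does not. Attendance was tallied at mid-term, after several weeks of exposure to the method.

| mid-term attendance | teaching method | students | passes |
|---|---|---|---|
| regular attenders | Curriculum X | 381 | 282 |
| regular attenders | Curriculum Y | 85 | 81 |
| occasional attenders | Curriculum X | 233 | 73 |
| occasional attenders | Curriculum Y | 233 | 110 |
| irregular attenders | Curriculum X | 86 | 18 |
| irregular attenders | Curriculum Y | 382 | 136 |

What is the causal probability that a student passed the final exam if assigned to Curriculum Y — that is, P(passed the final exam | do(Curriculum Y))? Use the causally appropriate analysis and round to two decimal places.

Within every mid-term attendance level Curriculum Y has the higher rate, yet pooled Curriculum X does — Simpson's reversal.
Mid-term attendance lies on the pathway teaching method → mid-term attendance → outcome, so adjusting for it blocks the indirect effect. For the total causal effect of teaching method, use the unadjusted pooled rates.
So P(outcome | do(Curriculum Y)) is just the pooled rate for Curriculum Y: 327/700 = 0.467.

0.47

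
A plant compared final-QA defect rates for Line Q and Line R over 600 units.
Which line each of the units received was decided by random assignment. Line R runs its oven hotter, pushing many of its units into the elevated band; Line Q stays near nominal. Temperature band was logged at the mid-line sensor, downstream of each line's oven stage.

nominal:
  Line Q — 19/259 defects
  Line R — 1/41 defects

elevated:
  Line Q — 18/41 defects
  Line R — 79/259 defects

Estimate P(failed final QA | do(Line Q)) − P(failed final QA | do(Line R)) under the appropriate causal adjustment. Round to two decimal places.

Stratifying would compare lines among units the lines themselves sorted into in-process temperature band groups — a form of selection on an intermediate. The unconditioned pooled rates give the total causal effect.
The causal difference is the pooled difference: 0.123 − 0.267 = -0.143.

-0.14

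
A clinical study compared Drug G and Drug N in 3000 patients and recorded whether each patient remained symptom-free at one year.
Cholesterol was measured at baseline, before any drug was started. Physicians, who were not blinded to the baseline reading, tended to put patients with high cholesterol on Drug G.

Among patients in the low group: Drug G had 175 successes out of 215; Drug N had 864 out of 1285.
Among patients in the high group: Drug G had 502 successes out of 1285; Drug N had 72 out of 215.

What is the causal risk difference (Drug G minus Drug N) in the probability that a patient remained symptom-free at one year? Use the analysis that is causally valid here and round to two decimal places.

+0.10

The stratified and pooled comparisons disagree (Drug G wins within each cholesterol; Drug N wins overall), so the answer turns on the causal role of cholesterol.
Since cholesterol is a pre-existing factor (not a product of the drug) and it affects the outcome on its own, it is a confounder. The stratified rates, not the pooled rate, identify the causal effect.
Adjusting over the population distribution of cholesterol: 0.500·(0.814−0.672) + 0.500·(0.391−0.335) = +0.099.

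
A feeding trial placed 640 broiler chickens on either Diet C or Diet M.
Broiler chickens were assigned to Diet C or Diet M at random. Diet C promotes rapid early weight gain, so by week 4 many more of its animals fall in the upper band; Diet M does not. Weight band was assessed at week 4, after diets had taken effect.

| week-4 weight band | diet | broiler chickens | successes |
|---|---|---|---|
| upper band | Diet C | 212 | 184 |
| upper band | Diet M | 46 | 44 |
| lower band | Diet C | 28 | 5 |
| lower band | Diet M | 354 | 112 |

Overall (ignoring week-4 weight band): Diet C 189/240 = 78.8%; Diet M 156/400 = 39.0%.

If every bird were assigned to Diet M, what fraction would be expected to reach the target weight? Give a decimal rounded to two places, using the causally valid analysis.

0.39

Stratifying would compare diets among broiler chickens the diets themselves sorted into week-4 weight band groups — a form of selection on an intermediate. The unconditioned pooled rates give the total causal effect.
So P(outcome | do(Diet M)) is just the pooled rate for Diet M: 156/400 = 0.390.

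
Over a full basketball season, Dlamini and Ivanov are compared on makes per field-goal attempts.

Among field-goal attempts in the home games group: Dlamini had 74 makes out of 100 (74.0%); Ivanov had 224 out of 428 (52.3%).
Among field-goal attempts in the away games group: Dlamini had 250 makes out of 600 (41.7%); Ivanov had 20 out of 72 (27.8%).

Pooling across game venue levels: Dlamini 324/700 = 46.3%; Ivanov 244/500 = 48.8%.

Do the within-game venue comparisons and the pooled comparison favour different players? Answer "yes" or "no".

yes

Within each game venue level (home games 74.0% vs 52.3%; away games 41.7% vs 27.8%), Dlamini has the higher rate every time. Pooled: 46.3% vs 48.8% — Ivanov has the higher rate overall. The two comparisons disagree.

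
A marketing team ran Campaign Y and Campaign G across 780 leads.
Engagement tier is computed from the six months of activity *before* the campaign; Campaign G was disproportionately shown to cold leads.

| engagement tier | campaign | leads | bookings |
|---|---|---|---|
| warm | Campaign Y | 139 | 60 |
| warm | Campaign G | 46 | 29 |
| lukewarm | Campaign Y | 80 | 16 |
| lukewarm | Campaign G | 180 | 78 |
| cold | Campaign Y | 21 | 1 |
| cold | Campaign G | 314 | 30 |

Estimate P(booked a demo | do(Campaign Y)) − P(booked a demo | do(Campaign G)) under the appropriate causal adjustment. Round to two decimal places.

-0.15

Within every engagement tier level Campaign G has the higher rate, yet pooled Campaign Y does — Simpson's reversal.
Engagement tier is set before the campaign has any effect — it is not caused by the campaign — and it independently drives the outcome. That makes it a confounder, so the causal comparison is within engagement tier levels.
Adjusting over the population distribution of engagement tier: 0.237·(0.432−0.630) + 0.333·(0.200−0.433) + 0.429·(0.048−0.096) = -0.146.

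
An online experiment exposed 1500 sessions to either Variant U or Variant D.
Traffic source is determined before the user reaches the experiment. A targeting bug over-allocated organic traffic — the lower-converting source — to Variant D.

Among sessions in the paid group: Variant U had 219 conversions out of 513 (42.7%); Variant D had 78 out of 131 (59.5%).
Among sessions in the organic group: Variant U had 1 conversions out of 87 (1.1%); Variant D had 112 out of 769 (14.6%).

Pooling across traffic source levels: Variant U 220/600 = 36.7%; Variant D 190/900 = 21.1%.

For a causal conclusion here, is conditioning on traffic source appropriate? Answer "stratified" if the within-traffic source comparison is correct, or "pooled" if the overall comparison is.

Variant D is higher inside every traffic source stratum but Variant U is higher in aggregate. Whether to stratify depends on how traffic source relates to the variant.
Traffic source differs across variants for reasons unrelated to any effect of the variant itself, and it separately predicts the outcome — a classic confounder. We must compare within traffic source levels.
Within each level — paid: 42.7% vs 59.5%; organic: 1.1% vs 14.6% — Variant D is higher every time.

stratified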